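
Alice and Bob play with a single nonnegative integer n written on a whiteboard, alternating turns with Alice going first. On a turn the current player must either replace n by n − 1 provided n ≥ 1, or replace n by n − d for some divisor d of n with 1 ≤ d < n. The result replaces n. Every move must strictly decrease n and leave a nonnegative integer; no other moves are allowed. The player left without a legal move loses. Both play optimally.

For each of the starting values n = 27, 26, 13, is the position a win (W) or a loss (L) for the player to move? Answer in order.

Label each position W (a win for the player to move) or L (a loss). A position with no legal move is L; any other position is W exactly when some move reaches an L, and L when every move reaches a W.
n=0: no move → L
n=1: reaches L-position 0 → W
n=2: only reaches 1(W), which is W → L
n=3: reaches L-position 2 → W
n=4: reaches L-position 2 → W
n=5: only reaches 4(W), which is W → L
n=6: reaches L-position 5 → W
n=7: only reaches 6(W), which is W → L
n=8: reaches L-position 7 → W
n=9: only reaches 6(W), 8(W), all W → L
n=10: reaches L-position 5 → W
n=11: only reaches 10(W), which is W → L
n=12: reaches L-position 9 → W
n=13: only reaches 12(W), which is W → L
n=14: reaches L-position 7 → W
n=15: only reaches 10(W), 12(W), 14(W), all W → L
n=16: reaches L-position 15 → W
n=17: only reaches 16(W), which is W → L
n=18: reaches L-position 9 → W
n=19: only reaches 18(W), which is W → L
n=20: reaches L-position 15 → W
n=21: only reaches 14(W), 18(W), 20(W), all W → L
n=22: reaches L-position 11 → W
n=23: only reaches 22(W), which is W → L
n=24: reaches L-position 21 → W
n=25: only reaches 20(W), 24(W), all W → L
n=26: reaches L-position 13 → W
n=27: only reaches 18(W), 24(W), 26(W), all W → L

27: L, 26: W, 13: L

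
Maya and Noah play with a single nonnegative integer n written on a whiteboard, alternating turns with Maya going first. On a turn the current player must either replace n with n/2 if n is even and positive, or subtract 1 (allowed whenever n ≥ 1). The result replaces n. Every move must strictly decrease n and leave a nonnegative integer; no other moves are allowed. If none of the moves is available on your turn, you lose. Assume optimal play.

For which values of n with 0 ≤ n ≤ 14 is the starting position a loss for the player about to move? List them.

0, 2, 5, 7, 9, 11, 13

Positions with no move are L. A position that does have a move is losing for the player to move precisely when every available move leads to a winning position for the opponent. Fill in the labels:
n=0: no move → L
n=1: W (go to 0, an L position)
n=2: L (sole option 1(W) is W)
n=3: W (go to 2, an L position)
n=4: W (go to 2, an L position)
n=5: L (sole option 4(W) is W)
n=6: W (go to 5, an L position)
n=7: L (sole option 6(W) is W)
n=8: W (go to 7, an L position)
n=9: L (sole option 8(W) is W)
n=10: W (go to 5, an L position)
n=11: L (sole option 10(W) is W)
n=12: W (go to 11, an L position)
n=13: L (sole option 12(W) is W)
n=14: W (go to 7, an L position)
Reading off the rows marked L gives the requested list; there are 7 such values of n.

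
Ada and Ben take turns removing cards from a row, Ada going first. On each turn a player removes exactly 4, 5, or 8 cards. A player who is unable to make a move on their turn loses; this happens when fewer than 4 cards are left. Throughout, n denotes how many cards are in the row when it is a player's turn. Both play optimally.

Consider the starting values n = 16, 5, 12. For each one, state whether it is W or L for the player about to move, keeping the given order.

Work bottom-up. With no move the player to move loses. Otherwise the position is W if at least one move leads to an L position for the opponent, and L if every move leads to a W.
n=0: no move → L
n=1: no move → L
n=2: no move → L
n=3: no move → L
n=4: can move to 0, which is L ⇒ W
n=5: can move to 1, which is L ⇒ W
n=6: can move to 2, which is L ⇒ W
n=7: can move to 3, which is L ⇒ W
n=8: can move to 3, which is L ⇒ W
n=9: can move to 1, which is L ⇒ W
n=10: can move to 2, which is L ⇒ W
n=11: can move to 3, which is L ⇒ W
n=12: moves to 8(W), 7(W), 4(W); every one is W ⇒ L
n=13: moves to 9(W), 8(W), 5(W); every one is W ⇒ L
n=14: moves to 10(W), 9(W), 6(W); every one is W ⇒ L
n=15: moves to 11(W), 10(W), 7(W); every one is W ⇒ L
n=16: can move to 12, which is L ⇒ W

16: W, 5: W, 12: L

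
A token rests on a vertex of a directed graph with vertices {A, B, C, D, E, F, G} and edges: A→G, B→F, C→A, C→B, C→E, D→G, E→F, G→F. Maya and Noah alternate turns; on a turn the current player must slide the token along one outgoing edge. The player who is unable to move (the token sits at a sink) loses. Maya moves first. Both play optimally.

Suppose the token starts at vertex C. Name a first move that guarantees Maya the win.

Move to A.

Compute win/loss labels from the base case upward. A position with no move is L. Any other position is W if it can reach an L in one move, else L.
Every edge goes from a vertex to one that appears earlier in the order F, G, B, D, E, A, C, so processing vertices in that order labels each vertex after all of its successors.
F: no outgoing edge → L
G: can move to F, which is L ⇒ W
B: can move to F, which is L ⇒ W
D: the only move is to G(W), a W ⇒ L
E: can move to F, which is L ⇒ W
A: the only move is to G(W), a W ⇒ L
C: can move to A, which is L ⇒ W
From C, the L positions reachable in one move are: A.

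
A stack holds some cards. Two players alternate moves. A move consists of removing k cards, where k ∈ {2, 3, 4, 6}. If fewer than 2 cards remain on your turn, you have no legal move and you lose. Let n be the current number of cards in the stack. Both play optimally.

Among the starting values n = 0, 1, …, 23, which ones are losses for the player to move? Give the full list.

Compute win/loss labels from the base case upward. A position with no move is L. Any other position is W if it can reach an L in one move, else L.
n=0: no move → L
n=1: no move → L
n=2: reaches L-position 0 → W
n=3: reaches L-position 1 → W
n=4: reaches L-position 1 → W
n=5: reaches L-position 1 → W
n=6: reaches L-position 0 → W
n=7: reaches L-position 1 → W
n=8: only reaches 6(W), 5(W), 4(W), 2(W), all W → L
n=9: only reaches 7(W), 6(W), 5(W), 3(W), all W → L
n=10: reaches L-position 8 → W
n=11: reaches L-position 9 → W
n=12: reaches L-position 9 → W
n=13: reaches L-position 9 → W
n=14: reaches L-position 8 → W
n=15: reaches L-position 9 → W
n=16: only reaches 14(W), 13(W), 12(W), 10(W), all W → L
n=17: only reaches 15(W), 14(W), 13(W), 11(W), all W → L
n=18: reaches L-position 16 → W
n=19: reaches L-position 17 → W
n=20: reaches L-position 17 → W
n=21: reaches L-position 17 → W
n=22: reaches L-position 16 → W
n=23: reaches L-position 17 → W
Reading off the rows marked L gives the requested list; there are 6 such values of n.

0, 1, 8, 9, 16, 17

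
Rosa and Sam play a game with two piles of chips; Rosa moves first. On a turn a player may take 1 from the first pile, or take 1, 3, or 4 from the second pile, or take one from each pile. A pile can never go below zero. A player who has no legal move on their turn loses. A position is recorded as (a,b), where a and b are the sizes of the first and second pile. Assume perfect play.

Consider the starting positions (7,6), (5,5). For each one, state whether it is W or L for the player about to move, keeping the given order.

Label each position W (a win for the player to move) or L (a loss). A position with no legal move is L; any other position is W exactly when some move reaches an L, and L when every move reaches a W.
No move ever increases a pile, so every position that can arise here has a ≤ 7 and b ≤ 6; it is enough to label the cells with 0 ≤ a ≤ 7 and 0 ≤ b ≤ 6.
Every move lowers a or b (never raises either), so fill the grid row by row in increasing a, and left to right within a row: each cell's successors are then already labelled.
      b=0  b=1  b=2  b=3  b=4  b=5  b=6
a=0:    L    W    L    W    W    W    W
a=1:    W    W    W    W    L    W    L
a=2:    L    W    L    W    W    W    W
a=3:    W    W    W    W    L    W    L
a=4:    L    W    L    W    W    W    W
a=5:    W    W    W    W    L    W    L
a=6:    L    W    L    W    W    W    W
a=7:    W    W    W    W    L    W    L
Cells with no legal move (terminal, hence L): (0,0).
The remaining L cells, each justified by listing all of its moves:
(0,2): L (sole option (0,1)(W) is W)
(1,4): L (options (0,4)(W), (1,3)(W), (1,1)(W), (1,0)(W), (0,3)(W) are all W)
(1,6): L (options (0,6)(W), (1,5)(W), (1,3)(W), (1,2)(W), (0,5)(W) are all W)
(2,0): L (sole option (1,0)(W) is W)
(2,2): L (options (1,2)(W), (2,1)(W), (1,1)(W) are all W)
(3,4): L (options (2,4)(W), (3,3)(W), (3,1)(W), (3,0)(W), (2,3)(W) are all W)
(3,6): L (options (2,6)(W), (3,5)(W), (3,3)(W), (3,2)(W), (2,5)(W) are all W)
(4,0): L (sole option (3,0)(W) is W)
(4,2): L (options (3,2)(W), (4,1)(W), (3,1)(W) are all W)
(5,4): L (options (4,4)(W), (5,3)(W), (5,1)(W), (5,0)(W), (4,3)(W) are all W)
(5,6): L (options (4,6)(W), (5,5)(W), (5,3)(W), (5,2)(W), (4,5)(W) are all W)
(6,0): L (sole option (5,0)(W) is W)
(6,2): L (options (5,2)(W), (6,1)(W), (5,1)(W) are all W)
(7,4): L (options (6,4)(W), (7,3)(W), (7,1)(W), (7,0)(W), (6,3)(W) are all W)
(7,6): L (options (6,6)(W), (7,5)(W), (7,3)(W), (7,2)(W), (6,5)(W) are all W)
Every other cell has at least one move into one of the L cells above, so it is W.
(7,6): one of the L cells justified above, so L
(5,5): the move to (5,4) reaches an L cell, so W

(7,6): L, (5,5): W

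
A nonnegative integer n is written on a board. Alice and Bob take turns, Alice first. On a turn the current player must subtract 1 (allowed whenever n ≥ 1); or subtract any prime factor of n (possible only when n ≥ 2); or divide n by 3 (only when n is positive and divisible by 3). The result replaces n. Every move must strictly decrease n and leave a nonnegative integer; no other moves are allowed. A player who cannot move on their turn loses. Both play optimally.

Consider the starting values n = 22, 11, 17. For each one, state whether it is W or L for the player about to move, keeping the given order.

Classify positions by backward induction: terminal positions (no move available) are L. From any other position, the mover wins iff some move reaches an L.
n=0: no move → L
n=1: W (go to 0, an L position)
n=2: W (go to 0, an L position)
n=3: W (go to 0, an L position)
n=4: L (options 2(W), 3(W) are all W)
n=5: W (go to 0, an L position)
n=6: W (go to 4, an L position)
n=7: W (go to 0, an L position)
n=8: L (options 6(W), 7(W) are all W)
n=9: W (go to 8, an L position)
n=10: W (go to 8, an L position)
n=11: W (go to 0, an L position)
n=12: W (go to 4, an L position)
n=13: W (go to 0, an L position)
n=14: L (options 7(W), 12(W), 13(W) are all W)
n=15: W (go to 14, an L position)
n=16: W (go to 14, an L position)
n=17: W (go to 0, an L position)
n=18: L (options 6(W), 15(W), 16(W), 17(W) are all W)
n=19: W (go to 0, an L position)
n=20: W (go to 18, an L position)
n=21: W (go to 14, an L position)
n=22: L (options 11(W), 20(W), 21(W) are all W)

22: L, 11: W, 17: W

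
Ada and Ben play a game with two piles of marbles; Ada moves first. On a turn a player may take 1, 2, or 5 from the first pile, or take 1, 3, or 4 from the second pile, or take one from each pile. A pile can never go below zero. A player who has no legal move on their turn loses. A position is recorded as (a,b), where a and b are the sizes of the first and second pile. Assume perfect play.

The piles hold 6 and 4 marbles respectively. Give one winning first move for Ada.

Work bottom-up. With no move the player to move loses. Otherwise the position is W if at least one move leads to an L position for the opponent, and L if every move leads to a W.
No move ever increases a pile, so every position that can arise here has a ≤ 6 and b ≤ 4; it is enough to label the cells with 0 ≤ a ≤ 6 and 0 ≤ b ≤ 4.
Every move lowers a or b (never raises either), so fill the grid row by row in increasing a, and left to right within a row: each cell's successors are then already labelled.
      b=0  b=1  b=2  b=3  b=4
a=0:    L    W    L    W    W
a=1:    W    W    W    W    L
a=2:    W    L    W    L    W
a=3:    L    W    W    W    W
a=4:    W    W    L    W    L
a=5:    W    L    W    W    W
a=6:    L    W    W    W    W
Cells with no legal move (terminal, hence L): (0,0).
The remaining L cells, each justified by listing all of its moves:
(0,2): only reaches (0,1)(W), which is W → L
(1,4): only reaches (0,4)(W), (1,3)(W), (1,1)(W), (1,0)(W), (0,3)(W), all W → L
(2,1): only reaches (1,1)(W), (0,1)(W), (2,0)(W), (1,0)(W), all W → L
(2,3): only reaches (1,3)(W), (0,3)(W), (2,2)(W), (2,0)(W), (1,2)(W), all W → L
(3,0): only reaches (2,0)(W), (1,0)(W), all W → L
(4,2): only reaches (3,2)(W), (2,2)(W), (4,1)(W), (3,1)(W), all W → L
(4,4): only reaches (3,4)(W), (2,4)(W), (4,3)(W), (4,1)(W), (4,0)(W), (3,3)(W), all W → L
(5,1): only reaches (4,1)(W), (3,1)(W), (0,1)(W), (5,0)(W), (4,0)(W), all W → L
(6,0): only reaches (5,0)(W), (4,0)(W), (1,0)(W), all W → L
Every other cell has at least one move into one of the L cells above, so it is W.
From (6,4), the L positions reachable in one move are: (4,4), (1,4), (6,0). Any move reaching one of these is winning.

Move to (4,4).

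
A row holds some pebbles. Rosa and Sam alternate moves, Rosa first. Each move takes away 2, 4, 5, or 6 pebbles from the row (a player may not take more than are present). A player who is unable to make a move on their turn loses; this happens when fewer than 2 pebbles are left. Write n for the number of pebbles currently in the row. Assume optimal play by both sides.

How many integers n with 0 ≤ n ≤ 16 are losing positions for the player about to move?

5

Use the standard recursion: the mover loses at a terminal position; elsewhere, the mover wins exactly when some move hands the opponent an L position.
n=0: no move → L
n=1: no move → L
n=2: →0(L), so W
n=3: →1(L), so W
n=4: →0(L), so W
n=5: →1(L), so W
n=6: →1(L), so W
n=7: →1(L), so W
n=8: →6(W), 4(W), 3(W), 2(W) — all W, so L
n=9: →7(W), 5(W), 4(W), 3(W) — all W, so L
n=10: →8(L), so W
n=11: →9(L), so W
n=12: →8(L), so W
n=13: →9(L), so W
n=14: →9(L), so W
n=15: →9(L), so W
n=16: →14(W), 12(W), 11(W), 10(W) — all W, so L
L entries with 0 ≤ n ≤ 16: n = 0, 1, 8, 9, 16; that makes 5.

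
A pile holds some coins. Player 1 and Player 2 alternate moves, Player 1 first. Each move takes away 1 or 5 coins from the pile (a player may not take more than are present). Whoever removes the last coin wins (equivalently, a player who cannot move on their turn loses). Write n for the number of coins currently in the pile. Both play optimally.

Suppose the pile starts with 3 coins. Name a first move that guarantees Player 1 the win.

Label each position W (a win for the player to move) or L (a loss). A position with no legal move is L; any other position is W exactly when some move reaches an L, and L when every move reaches a W.
n=0: no move → L
n=1: W (go to 0, an L position)
n=2: L (sole option 1(W) is W)
n=3: W (go to 2, an L position)
From 3, the L positions reachable in one move are: 2.

Remove 1, leaving 2.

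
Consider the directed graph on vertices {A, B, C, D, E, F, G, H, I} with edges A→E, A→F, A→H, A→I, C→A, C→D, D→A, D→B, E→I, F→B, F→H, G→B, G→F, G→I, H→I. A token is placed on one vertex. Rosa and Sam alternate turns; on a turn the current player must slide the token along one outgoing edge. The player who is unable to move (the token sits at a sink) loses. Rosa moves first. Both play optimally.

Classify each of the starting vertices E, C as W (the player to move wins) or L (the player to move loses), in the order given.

E: W, C: L

Label each position W (a win for the player to move) or L (a loss). A position with no legal move is L; any other position is W exactly when some move reaches an L, and L when every move reaches a W.
Every edge goes from a vertex to one that appears earlier in the order B, I, H, E, F, A, D, C, G, so processing vertices in that order labels each vertex after all of its successors.
B: no outgoing edge → L
I: no outgoing edge → L
H: W (go to I, an L position)
E: W (go to I, an L position)
F: W (go to B, an L position)
A: W (go to I, an L position)
D: W (go to B, an L position)
C: L (options D(W), A(W) are all W)
G: W (go to I, an L position)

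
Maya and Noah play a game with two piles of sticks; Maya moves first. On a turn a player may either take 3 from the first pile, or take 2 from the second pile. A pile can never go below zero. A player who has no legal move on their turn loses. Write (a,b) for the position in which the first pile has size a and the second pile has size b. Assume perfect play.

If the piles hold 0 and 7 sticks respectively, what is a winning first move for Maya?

Move to (0,5).

Classify positions by backward induction: terminal positions (no move available) are L. From any other position, the mover wins iff some move reaches an L.
No move ever increases a pile, so every position that can arise here has a ≤ 0 and b ≤ 7; it is enough to label the cells with 0 ≤ a ≤ 0 and 0 ≤ b ≤ 7.
Every move lowers a or b (never raises either), so fill the grid row by row in increasing a, and left to right within a row: each cell's successors are then already labelled.
      b=0  b=1  b=2  b=3  b=4  b=5  b=6  b=7
a=0:    L    L    W    W    L    L    W    W
Cells with no legal move (terminal, hence L): (0,0), (0,1).
The remaining L cells, each justified by listing all of its moves:
(0,4): only reaches (0,2)(W), which is W → L
(0,5): only reaches (0,3)(W), which is W → L
Every other cell has at least one move into one of the L cells above, so it is W.
From (0,7), the L positions reachable in one move are: (0,5).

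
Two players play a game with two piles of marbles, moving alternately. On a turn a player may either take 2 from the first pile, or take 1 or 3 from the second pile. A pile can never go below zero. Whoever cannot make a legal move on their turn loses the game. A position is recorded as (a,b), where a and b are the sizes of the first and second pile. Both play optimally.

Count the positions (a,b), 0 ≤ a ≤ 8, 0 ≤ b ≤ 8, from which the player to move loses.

Work bottom-up. With no move the player to move loses. Otherwise the position is W if at least one move leads to an L position for the opponent, and L if every move leads to a W.
Every move lowers a or b (never raises either), so fill the grid row by row in increasing a, and left to right within a row: each cell's successors are then already labelled.
      b=0  b=1  b=2  b=3  b=4  b=5  b=6  b=7  b=8
a=0:    L    W    L    W    L    W    L    W    L
a=1:    L    W    L    W    L    W    L    W    L
a=2:    W    L    W    L    W    L    W    L    W
a=3:    W    L    W    L    W    L    W    L    W
a=4:    L    W    L    W    L    W    L    W    L
a=5:    L    W    L    W    L    W    L    W    L
a=6:    W    L    W    L    W    L    W    L    W
a=7:    W    L    W    L    W    L    W    L    W
a=8:    L    W    L    W    L    W    L    W    L
Cells with no legal move (terminal, hence L): (0,0), (1,0).
The remaining L cells, each justified by listing all of its moves:
(0,2): the only move is to (0,1)(W), a W ⇒ L
(0,4): moves to (0,3)(W), (0,1)(W); every one is W ⇒ L
(0,6): moves to (0,5)(W), (0,3)(W); every one is W ⇒ L
(0,8): moves to (0,7)(W), (0,5)(W); every one is W ⇒ L
(1,2): the only move is to (1,1)(W), a W ⇒ L
(1,4): moves to (1,3)(W), (1,1)(W); every one is W ⇒ L
(1,6): moves to (1,5)(W), (1,3)(W); every one is W ⇒ L
(1,8): moves to (1,7)(W), (1,5)(W); every one is W ⇒ L
(2,1): moves to (0,1)(W), (2,0)(W); every one is W ⇒ L
(2,3): moves to (0,3)(W), (2,2)(W), (2,0)(W); every one is W ⇒ L
(2,5): moves to (0,5)(W), (2,4)(W), (2,2)(W); every one is W ⇒ L
(2,7): moves to (0,7)(W), (2,6)(W), (2,4)(W); every one is W ⇒ L
(3,1): moves to (1,1)(W), (3,0)(W); every one is W ⇒ L
(3,3): moves to (1,3)(W), (3,2)(W), (3,0)(W); every one is W ⇒ L
(3,5): moves to (1,5)(W), (3,4)(W), (3,2)(W); every one is W ⇒ L
(3,7): moves to (1,7)(W), (3,6)(W), (3,4)(W); every one is W ⇒ L
(4,0): the only move is to (2,0)(W), a W ⇒ L
(4,2): moves to (2,2)(W), (4,1)(W); every one is W ⇒ L
(4,4): moves to (2,4)(W), (4,3)(W), (4,1)(W); every one is W ⇒ L
(4,6): moves to (2,6)(W), (4,5)(W), (4,3)(W); every one is W ⇒ L
(4,8): moves to (2,8)(W), (4,7)(W), (4,5)(W); every one is W ⇒ L
(5,0): the only move is to (3,0)(W), a W ⇒ L
(5,2): moves to (3,2)(W), (5,1)(W); every one is W ⇒ L
(5,4): moves to (3,4)(W), (5,3)(W), (5,1)(W); every one is W ⇒ L
(5,6): moves to (3,6)(W), (5,5)(W), (5,3)(W); every one is W ⇒ L
(5,8): moves to (3,8)(W), (5,7)(W), (5,5)(W); every one is W ⇒ L
(6,1): moves to (4,1)(W), (6,0)(W); every one is W ⇒ L
(6,3): moves to (4,3)(W), (6,2)(W), (6,0)(W); every one is W ⇒ L
(6,5): moves to (4,5)(W), (6,4)(W), (6,2)(W); every one is W ⇒ L
(6,7): moves to (4,7)(W), (6,6)(W), (6,4)(W); every one is W ⇒ L
(7,1): moves to (5,1)(W), (7,0)(W); every one is W ⇒ L
(7,3): moves to (5,3)(W), (7,2)(W), (7,0)(W); every one is W ⇒ L
(7,5): moves to (5,5)(W), (7,4)(W), (7,2)(W); every one is W ⇒ L
(7,7): moves to (5,7)(W), (7,6)(W), (7,4)(W); every one is W ⇒ L
(8,0): the only move is to (6,0)(W), a W ⇒ L
(8,2): moves to (6,2)(W), (8,1)(W); every one is W ⇒ L
(8,4): moves to (6,4)(W), (8,3)(W), (8,1)(W); every one is W ⇒ L
(8,6): moves to (6,6)(W), (8,5)(W), (8,3)(W); every one is W ⇒ L
(8,8): moves to (6,8)(W), (8,7)(W), (8,5)(W); every one is W ⇒ L
Every other cell has at least one move into one of the L cells above, so it is W.
L cells per row: a=0: 5, a=1: 5, a=2: 4, a=3: 4, a=4: 5, a=5: 5, a=6: 4, a=7: 4, a=8: 5; total 41.

41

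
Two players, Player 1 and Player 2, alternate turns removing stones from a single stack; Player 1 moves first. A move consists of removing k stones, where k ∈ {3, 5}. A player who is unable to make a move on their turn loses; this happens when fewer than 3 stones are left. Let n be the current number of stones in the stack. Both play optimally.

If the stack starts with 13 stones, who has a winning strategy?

Classify positions by backward induction: terminal positions (no move available) are L. From any other position, the mover wins iff some move reaches an L.
n=0: no move → L
n=1: no move → L
n=2: no move → L
n=3: →0(L), so W
n=4: →1(L), so W
n=5: →2(L), so W
n=6: →1(L), so W
n=7: →2(L), so W
n=8: →5(W), 3(W) — all W, so L
n=9: →6(W), 4(W) — all W, so L
n=10: →7(W), 5(W) — all W, so L
n=11: →8(L), so W
n=12: →9(L), so W
n=13: →10(L), so W
From 13 Player 1 can remove 3, leaving 10, reaching an L position.

Player 1 wins.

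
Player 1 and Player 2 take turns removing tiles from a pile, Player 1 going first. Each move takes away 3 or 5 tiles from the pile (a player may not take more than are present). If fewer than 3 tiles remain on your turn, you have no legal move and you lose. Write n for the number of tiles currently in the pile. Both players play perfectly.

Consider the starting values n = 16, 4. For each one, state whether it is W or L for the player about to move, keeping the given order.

Classify positions by backward induction: terminal positions (no move available) are L. From any other position, the mover wins iff some move reaches an L.
n=0: no move → L
n=1: no move → L
n=2: no move → L
n=3: W (go to 0, an L position)
n=4: W (go to 1, an L position)
n=5: W (go to 2, an L position)
n=6: W (go to 1, an L position)
n=7: W (go to 2, an L position)
n=8: L (options 5(W), 3(W) are all W)
n=9: L (options 6(W), 4(W) are all W)
n=10: L (options 7(W), 5(W) are all W)
n=11: W (go to 8, an L position)
n=12: W (go to 9, an L position)
n=13: W (go to 10, an L position)
n=14: W (go to 9, an L position)
n=15: W (go to 10, an L position)
n=16: L (options 13(W), 11(W) are all W)

16: L, 4: W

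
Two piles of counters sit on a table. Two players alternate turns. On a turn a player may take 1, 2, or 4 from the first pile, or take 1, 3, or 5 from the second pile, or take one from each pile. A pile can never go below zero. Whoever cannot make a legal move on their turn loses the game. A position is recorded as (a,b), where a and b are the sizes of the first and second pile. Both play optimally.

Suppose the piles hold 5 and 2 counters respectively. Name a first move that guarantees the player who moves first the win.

Label each position W (a win for the player to move) or L (a loss). A position with no legal move is L; any other position is W exactly when some move reaches an L, and L when every move reaches a W.
No move ever increases a pile, so every position that can arise here has a ≤ 5 and b ≤ 2; it is enough to label the cells with 0 ≤ a ≤ 5 and 0 ≤ b ≤ 2.
Every move lowers a or b (never raises either), so fill the grid row by row in increasing a, and left to right within a row: each cell's successors are then already labelled.
      b=0  b=1  b=2
a=0:    L    W    L
a=1:    W    W    W
a=2:    W    L    W
a=3:    L    W    W
a=4:    W    W    W
a=5:    W    L    W
Cells with no legal move (terminal, hence L): (0,0).
The remaining L cells, each justified by listing all of its moves:
(0,2): L (sole option (0,1)(W) is W)
(2,1): L (options (1,1)(W), (0,1)(W), (2,0)(W), (1,0)(W) are all W)
(3,0): L (options (2,0)(W), (1,0)(W) are all W)
(5,1): L (options (4,1)(W), (3,1)(W), (1,1)(W), (5,0)(W), (4,0)(W) are all W)
Every other cell has at least one move into one of the L cells above, so it is W.
From (5,2), the L positions reachable in one move are: (5,1).

Move to (5,1).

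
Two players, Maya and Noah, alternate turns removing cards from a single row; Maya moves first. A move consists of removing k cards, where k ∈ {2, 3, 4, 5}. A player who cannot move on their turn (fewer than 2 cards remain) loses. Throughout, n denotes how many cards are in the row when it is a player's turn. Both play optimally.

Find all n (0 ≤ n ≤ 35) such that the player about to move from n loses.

0, 1, 7, 8, 14, 15, 21, 22, 28, 29, 35

Compute win/loss labels from the base case upward. A position with no move is L. Any other position is W if it can reach an L in one move, else L.
n=0: no move → L
n=1: no move → L
n=2: reaches L-position 0 → W
n=3: reaches L-position 1 → W
n=4: reaches L-position 1 → W
n=5: reaches L-position 1 → W
n=6: reaches L-position 1 → W
n=7: only reaches 5(W), 4(W), 3(W), 2(W), all W → L
n=8: only reaches 6(W), 5(W), 4(W), 3(W), all W → L
n=9: reaches L-position 7 → W
n=10: reaches L-position 8 → W
n=11: reaches L-position 8 → W
n=12: reaches L-position 8 → W
n=13: reaches L-position 8 → W
n=14: only reaches 12(W), 11(W), 10(W), 9(W), all W → L
n=15: only reaches 13(W), 12(W), 11(W), 10(W), all W → L
n=16: reaches L-position 14 → W
n=17: reaches L-position 15 → W
n=18: reaches L-position 15 → W
n=19: reaches L-position 15 → W
n=20: reaches L-position 15 → W
n=21: only reaches 19(W), 18(W), 17(W), 16(W), all W → L
n=22: only reaches 20(W), 19(W), 18(W), 17(W), all W → L
n=23: reaches L-position 21 → W
n=24: reaches L-position 22 → W
n=25: reaches L-position 22 → W
n=26: reaches L-position 22 → W
n=27: reaches L-position 22 → W
n=28: only reaches 26(W), 25(W), 24(W), 23(W), all W → L
n=29: only reaches 27(W), 26(W), 25(W), 24(W), all W → L
n=30: reaches L-position 28 → W
n=31: reaches L-position 29 → W
n=32: reaches L-position 29 → W
n=33: reaches L-position 29 → W
n=34: reaches L-position 29 → W
n=35: only reaches 33(W), 32(W), 31(W), 30(W), all W → L
The losing starting values of n are exactly the entries labelled L in this table (11 of them).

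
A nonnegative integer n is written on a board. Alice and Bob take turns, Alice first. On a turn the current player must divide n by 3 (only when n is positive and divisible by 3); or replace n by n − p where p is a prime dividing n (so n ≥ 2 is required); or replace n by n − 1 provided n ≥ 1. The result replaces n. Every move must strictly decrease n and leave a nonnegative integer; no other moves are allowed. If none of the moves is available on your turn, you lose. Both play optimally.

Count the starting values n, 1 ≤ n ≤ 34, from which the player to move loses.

Compute win/loss labels from the base case upward. A position with no move is L. Any other position is W if it can reach an L in one move, else L.
n=0: no move → L
n=1: reaches L-position 0 → W
n=2: reaches L-position 0 → W
n=3: reaches L-position 0 → W
n=4: only reaches 2(W), 3(W), all W → L
n=5: reaches L-position 0 → W
n=6: reaches L-position 4 → W
n=7: reaches L-position 0 → W
n=8: only reaches 6(W), 7(W), all W → L
n=9: reaches L-position 8 → W
n=10: reaches L-position 8 → W
n=11: reaches L-position 0 → W
n=12: reaches L-position 4 → W
n=13: reaches L-position 0 → W
n=14: only reaches 7(W), 12(W), 13(W), all W → L
n=15: reaches L-position 14 → W
n=16: reaches L-position 14 → W
n=17: reaches L-position 0 → W
n=18: only reaches 6(W), 15(W), 16(W), 17(W), all W → L
n=19: reaches L-position 0 → W
n=20: reaches L-position 18 → W
n=21: reaches L-position 14 → W
n=22: only reaches 11(W), 20(W), 21(W), all W → L
n=23: reaches L-position 0 → W
n=24: reaches L-position 8 → W
n=25: only reaches 20(W), 24(W), all W → L
n=26: reaches L-position 25 → W
n=27: only reaches 9(W), 24(W), 26(W), all W → L
n=28: reaches L-position 27 → W
n=29: reaches L-position 0 → W
n=30: reaches L-position 25 → W
n=31: reaches L-position 0 → W
n=32: only reaches 30(W), 31(W), all W → L
n=33: reaches L-position 22 → W
n=34: reaches L-position 32 → W
L entries with 1 ≤ n ≤ 34 (n=0 is outside the asked range and is not counted): n = 4, 8, 14, 18, 22, 25, 27, 32; that makes 8.

8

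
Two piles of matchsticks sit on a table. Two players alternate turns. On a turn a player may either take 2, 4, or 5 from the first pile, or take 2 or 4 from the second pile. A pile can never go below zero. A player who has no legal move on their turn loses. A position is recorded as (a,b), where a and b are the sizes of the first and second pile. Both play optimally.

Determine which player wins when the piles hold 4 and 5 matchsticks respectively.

The second player wins.

Positions with no move are L. A position that does have a move is losing for the player to move precisely when every available move leads to a winning position for the opponent. Fill in the labels:
No move ever increases a pile, so every position that can arise here has a ≤ 4 and b ≤ 5; it is enough to label the cells with 0 ≤ a ≤ 4 and 0 ≤ b ≤ 5.
Every move lowers a or b (never raises either), so fill the grid row by row in increasing a, and left to right within a row: each cell's successors are then already labelled.
      b=0  b=1  b=2  b=3  b=4  b=5
a=0:    L    L    W    W    W    W
a=1:    L    L    W    W    W    W
a=2:    W    W    L    L    W    W
a=3:    W    W    L    L    W    W
a=4:    W    W    W    W    L    L
Cells with no legal move (terminal, hence L): (0,0), (0,1), (1,0), (1,1).
The remaining L cells, each justified by listing all of its moves:
(2,2): moves to (0,2)(W), (2,0)(W); every one is W ⇒ L
(2,3): moves to (0,3)(W), (2,1)(W); every one is W ⇒ L
(3,2): moves to (1,2)(W), (3,0)(W); every one is W ⇒ L
(3,3): moves to (1,3)(W), (3,1)(W); every one is W ⇒ L
(4,4): moves to (2,4)(W), (0,4)(W), (4,2)(W), (4,0)(W); every one is W ⇒ L
(4,5): moves to (2,5)(W), (0,5)(W), (4,3)(W), (4,1)(W); every one is W ⇒ L
Every other cell has at least one move into one of the L cells above, so it is W.
The starting position (4,5) is L: whatever the player to move does, the opponent receives a W position.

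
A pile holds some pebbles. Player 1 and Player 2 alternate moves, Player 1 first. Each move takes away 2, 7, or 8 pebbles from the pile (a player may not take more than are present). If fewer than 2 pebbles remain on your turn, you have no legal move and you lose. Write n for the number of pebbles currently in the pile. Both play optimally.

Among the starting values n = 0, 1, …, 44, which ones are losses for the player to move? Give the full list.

Positions with no move are L. A position that does have a move is losing for the player to move precisely when every available move leads to a winning position for the opponent. Fill in the labels:
n=0: no move → L
n=1: no move → L
n=2: →0(L), so W
n=3: →1(L), so W
n=4: →2(W) only, which is W, so L
n=5: →3(W) only, which is W, so L
n=6: →4(L), so W
n=7: →5(L), so W
n=8: →1(L), so W
n=9: →1(L), so W
n=10: →8(W), 3(W), 2(W) — all W, so L
n=11: →4(L), so W
n=12: →10(L), so W
n=13: →5(L), so W
n=14: →12(W), 7(W), 6(W) — all W, so L
n=15: →13(W), 8(W), 7(W) — all W, so L
n=16: →14(L), so W
n=17: →15(L), so W
n=18: →10(L), so W
n=19: →17(W), 12(W), 11(W) — all W, so L
n=20: →18(W), 13(W), 12(W) — all W, so L
n=21: →19(L), so W
n=22: →20(L), so W
n=23: →15(L), so W
n=24: →22(W), 17(W), 16(W) — all W, so L
n=25: →23(W), 18(W), 17(W) — all W, so L
n=26: →24(L), so W
n=27: →25(L), so W
n=28: →20(L), so W
n=29: →27(W), 22(W), 21(W) — all W, so L
n=30: →28(W), 23(W), 22(W) — all W, so L
n=31: →29(L), so W
n=32: →30(L), so W
n=33: →25(L), so W
n=34: →32(W), 27(W), 26(W) — all W, so L
n=35: →33(W), 28(W), 27(W) — all W, so L
n=36: →34(L), so W
n=37: →35(L), so W
n=38: →30(L), so W
n=39: →37(W), 32(W), 31(W) — all W, so L
n=40: →38(W), 33(W), 32(W) — all W, so L
n=41: →39(L), so W
n=42: →40(L), so W
n=43: →35(L), so W
n=44: →42(W), 37(W), 36(W) — all W, so L
The losing starting values of n are exactly the entries labelled L in this table (18 of them).

0, 1, 4, 5, 10, 14, 15, 19, 20, 24, 25, 29, 30, 34, 35, 39, 40, 44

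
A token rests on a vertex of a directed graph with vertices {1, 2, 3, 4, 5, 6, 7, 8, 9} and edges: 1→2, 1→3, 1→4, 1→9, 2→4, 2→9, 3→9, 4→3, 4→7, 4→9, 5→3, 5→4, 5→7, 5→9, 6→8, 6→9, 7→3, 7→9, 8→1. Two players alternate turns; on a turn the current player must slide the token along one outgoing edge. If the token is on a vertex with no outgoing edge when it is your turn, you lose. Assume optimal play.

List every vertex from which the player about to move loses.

Build the W/L table. Terminal = L. A non-terminal position is W if it has a move to some L; otherwise it is L.
Every edge goes from a vertex to one that appears earlier in the order 9, 3, 7, 4, 2, 1, 5, 8, 6, so processing vertices in that order labels each vertex after all of its successors.
9: no outgoing edge → L
3: →9(L), so W
7: →9(L), so W
4: →9(L), so W
2: →9(L), so W
1: →9(L), so W
5: →9(L), so W
8: →1(W) only, which is W, so L
6: →8(L), so W
The losing starting vertices are exactly the entries labelled L in this table (2 of them).

8, 9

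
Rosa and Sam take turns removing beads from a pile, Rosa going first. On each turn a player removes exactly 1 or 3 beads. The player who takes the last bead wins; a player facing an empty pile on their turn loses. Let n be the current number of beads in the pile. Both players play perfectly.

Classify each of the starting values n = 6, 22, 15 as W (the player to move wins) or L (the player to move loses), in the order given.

Label each position W (a win for the player to move) or L (a loss). A position with no legal move is L; any other position is W exactly when some move reaches an L, and L when every move reaches a W.
n=0: no move → L
n=1: →0(L), so W
n=2: →1(W) only, which is W, so L
n=3: →2(L), so W
n=4: →3(W), 1(W) — all W, so L
n=5: →4(L), so W
n=6: →5(W), 3(W) — all W, so L
n=7: →6(L), so W
n=8: →7(W), 5(W) — all W, so L
n=9: →8(L), so W
n=10: →9(W), 7(W) — all W, so L
n=11: →10(L), so W
n=12: →11(W), 9(W) — all W, so L
n=13: →12(L), so W
n=14: →13(W), 11(W) — all W, so L
n=15: →14(L), so W
n=16: →15(W), 13(W) — all W, so L
n=17: →16(L), so W
n=18: →17(W), 15(W) — all W, so L
n=19: →18(L), so W
n=20: →19(W), 17(W) — all W, so L
n=21: →20(L), so W
n=22: →21(W), 19(W) — all W, so L

6: L, 22: L, 15: W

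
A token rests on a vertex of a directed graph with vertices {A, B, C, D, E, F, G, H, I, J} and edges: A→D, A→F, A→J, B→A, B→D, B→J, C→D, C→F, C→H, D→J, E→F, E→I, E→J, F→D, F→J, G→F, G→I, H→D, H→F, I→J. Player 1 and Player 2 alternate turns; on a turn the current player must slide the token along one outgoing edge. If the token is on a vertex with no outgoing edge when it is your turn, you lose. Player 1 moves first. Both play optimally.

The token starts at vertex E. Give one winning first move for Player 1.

Move to J.

Build the W/L table. Terminal = L. A non-terminal position is W if it has a move to some L; otherwise it is L.
Every edge goes from a vertex to one that appears earlier in the order J, I, D, F, A, B, G, E, H, C, so processing vertices in that order labels each vertex after all of its successors.
J: no outgoing edge → L
I: W (go to J, an L position)
D: W (go to J, an L position)
F: W (go to J, an L position)
A: W (go to J, an L position)
B: W (go to J, an L position)
G: L (options F(W), I(W) are all W)
E: W (go to J, an L position)
H: L (options F(W), D(W) are all W)
C: W (go to H, an L position)
From E, the L positions reachable in one move are: J.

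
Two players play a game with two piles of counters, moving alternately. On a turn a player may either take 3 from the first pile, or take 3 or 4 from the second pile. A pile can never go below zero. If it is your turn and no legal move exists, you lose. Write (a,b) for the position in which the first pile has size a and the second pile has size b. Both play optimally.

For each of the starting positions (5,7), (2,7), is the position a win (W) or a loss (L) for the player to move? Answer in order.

(5,7): W, (2,7): L

Positions with no move are L. A position that does have a move is losing for the player to move precisely when every available move leads to a winning position for the opponent. Fill in the labels:
No move ever increases a pile, so every position that can arise here has a ≤ 5 and b ≤ 7; it is enough to label the cells with 0 ≤ a ≤ 5 and 0 ≤ b ≤ 7.
Every move lowers a or b (never raises either), so fill the grid row by row in increasing a, and left to right within a row: each cell's successors are then already labelled.
      b=0  b=1  b=2  b=3  b=4  b=5  b=6  b=7
a=0:    L    L    L    W    W    W    W    L
a=1:    L    L    L    W    W    W    W    L
a=2:    L    L    L    W    W    W    W    L
a=3:    W    W    W    L    L    L    W    W
a=4:    W    W    W    L    L    L    W    W
a=5:    W    W    W    L    L    L    W    W
Cells with no legal move (terminal, hence L): (0,0), (0,1), (0,2), (1,0), (1,1), (1,2), (2,0), (2,1), (2,2).
The remaining L cells, each justified by listing all of its moves:
(0,7): L (options (0,4)(W), (0,3)(W) are all W)
(1,7): L (options (1,4)(W), (1,3)(W) are all W)
(2,7): L (options (2,4)(W), (2,3)(W) are all W)
(3,3): L (options (0,3)(W), (3,0)(W) are all W)
(3,4): L (options (0,4)(W), (3,1)(W), (3,0)(W) are all W)
(3,5): L (options (0,5)(W), (3,2)(W), (3,1)(W) are all W)
(4,3): L (options (1,3)(W), (4,0)(W) are all W)
(4,4): L (options (1,4)(W), (4,1)(W), (4,0)(W) are all W)
(4,5): L (options (1,5)(W), (4,2)(W), (4,1)(W) are all W)
(5,3): L (options (2,3)(W), (5,0)(W) are all W)
(5,4): L (options (2,4)(W), (5,1)(W), (5,0)(W) are all W)
(5,5): L (options (2,5)(W), (5,2)(W), (5,1)(W) are all W)
Every other cell has at least one move into one of the L cells above, so it is W.
(5,7): the move to (2,7) reaches an L cell, so W
(2,7): one of the L cells justified above, so L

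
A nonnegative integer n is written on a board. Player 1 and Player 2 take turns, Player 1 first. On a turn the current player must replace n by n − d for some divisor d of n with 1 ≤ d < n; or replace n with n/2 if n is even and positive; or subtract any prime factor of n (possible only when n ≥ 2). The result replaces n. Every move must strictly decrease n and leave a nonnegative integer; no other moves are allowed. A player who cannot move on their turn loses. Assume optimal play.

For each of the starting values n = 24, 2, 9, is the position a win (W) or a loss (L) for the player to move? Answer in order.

Positions with no move are L. A position that does have a move is losing for the player to move precisely when every available move leads to a winning position for the opponent. Fill in the labels:
n=0: no move → L
n=1: no move → L
n=2: reaches L-position 0 → W
n=3: reaches L-position 0 → W
n=4: only reaches 2(W), 3(W), all W → L
n=5: reaches L-position 0 → W
n=6: reaches L-position 4 → W
n=7: reaches L-position 0 → W
n=8: reaches L-position 4 → W
n=9: only reaches 6(W), 8(W), all W → L
n=10: reaches L-position 9 → W
n=11: reaches L-position 0 → W
n=12: reaches L-position 9 → W
n=13: reaches L-position 0 → W
n=14: only reaches 7(W), 12(W), 13(W), all W → L
n=15: reaches L-position 14 → W
n=16: reaches L-position 14 → W
n=17: reaches L-position 0 → W
n=18: reaches L-position 9 → W
n=19: reaches L-position 0 → W
n=20: only reaches 10(W), 15(W), 16(W), 18(W), 19(W), all W → L
n=21: reaches L-position 14 → W
n=22: reaches L-position 20 → W
n=23: reaches L-position 0 → W
n=24: reaches L-position 20 → W

24: W, 2: W, 9: L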